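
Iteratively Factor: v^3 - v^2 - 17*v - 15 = (v + 1)*(v^2 - 2*v - 15) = (v + 1)*(v + 3)*(v - 5)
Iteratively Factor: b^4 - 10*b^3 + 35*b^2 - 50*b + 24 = (b - 2)*(b^3 - 8*b^2 + 19*b - 12) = (b - 2)*(b - 1)*(b^2 - 7*b + 12) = (b - 4)*(b - 2)*(b - 1)*(b - 3)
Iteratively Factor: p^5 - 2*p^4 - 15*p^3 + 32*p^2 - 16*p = (p - 1)*(p^4 - p^3 - 16*p^2 + 16*p) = p*(p - 1)*(p^3 - p^2 - 16*p + 16) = p*(p - 1)^2*(p^2 - 16) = p*(p - 1)^2*(p + 4)*(p - 4)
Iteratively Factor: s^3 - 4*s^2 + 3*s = (s)*(s^2 - 4*s + 3) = s*(s - 3)*(s - 1)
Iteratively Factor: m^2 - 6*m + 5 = (m - 1)*(m - 5)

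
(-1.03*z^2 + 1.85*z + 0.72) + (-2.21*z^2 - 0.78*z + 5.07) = -3.24*z^2 + 1.07*z + 5.79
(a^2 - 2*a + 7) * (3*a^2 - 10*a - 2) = 3*a^4 - 16*a^3 + 39*a^2 - 66*a - 14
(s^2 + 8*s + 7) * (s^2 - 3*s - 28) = s^4 + 5*s^3 - 45*s^2 - 245*s - 196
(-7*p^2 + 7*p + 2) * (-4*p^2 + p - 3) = 28*p^4 - 35*p^3 + 20*p^2 - 19*p - 6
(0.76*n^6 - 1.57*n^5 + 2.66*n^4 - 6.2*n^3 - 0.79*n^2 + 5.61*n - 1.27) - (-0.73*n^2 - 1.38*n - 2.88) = 0.76*n^6 - 1.57*n^5 + 2.66*n^4 - 6.2*n^3 - 0.0600000000000001*n^2 + 6.99*n + 1.61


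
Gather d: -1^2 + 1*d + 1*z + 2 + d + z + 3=2*d + 2*z + 4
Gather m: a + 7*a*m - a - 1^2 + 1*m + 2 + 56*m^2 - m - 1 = 7*a*m + 56*m^2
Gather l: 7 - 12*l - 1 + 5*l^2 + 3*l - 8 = 5*l^2 - 9*l - 2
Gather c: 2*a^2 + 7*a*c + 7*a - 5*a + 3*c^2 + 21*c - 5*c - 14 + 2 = 2*a^2 + 2*a + 3*c^2 + c*(7*a + 16) - 12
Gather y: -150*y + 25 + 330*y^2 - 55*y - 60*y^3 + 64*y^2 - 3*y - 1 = -60*y^3 + 394*y^2 - 208*y + 24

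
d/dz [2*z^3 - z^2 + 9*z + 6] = 6*z^2 - 2*z + 9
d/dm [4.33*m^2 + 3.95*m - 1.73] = 8.66*m + 3.95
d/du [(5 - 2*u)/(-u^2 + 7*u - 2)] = (-2*u^2 + 10*u - 31)/(u^4 - 14*u^3 + 53*u^2 - 28*u + 4)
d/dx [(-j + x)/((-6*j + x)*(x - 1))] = ((-j + x)*(6*j - x) + (j - x)*(x - 1) - (6*j - x)*(x - 1))/((6*j - x)^2*(x - 1)^2)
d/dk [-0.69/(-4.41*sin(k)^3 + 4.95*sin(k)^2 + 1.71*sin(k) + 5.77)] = (-9.1287*sin(k)^2 + 6.831*sin(k) + 1.1799)*cos(k)/(-4.41*sin(k)^3 + 4.95*sin(k)^2 + 1.71*sin(k) + 5.77)^2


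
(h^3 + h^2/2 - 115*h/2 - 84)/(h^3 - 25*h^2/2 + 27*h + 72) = (h + 7)/(h - 6)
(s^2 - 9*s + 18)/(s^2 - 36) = (s - 3)/(s + 6)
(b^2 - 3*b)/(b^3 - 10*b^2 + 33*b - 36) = b/(b^2 - 7*b + 12)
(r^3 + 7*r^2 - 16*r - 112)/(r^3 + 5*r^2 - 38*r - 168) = (r - 4)/(r - 6)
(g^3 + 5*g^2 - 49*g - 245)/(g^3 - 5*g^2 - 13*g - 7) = (g^2 + 12*g + 35)/(g^2 + 2*g + 1)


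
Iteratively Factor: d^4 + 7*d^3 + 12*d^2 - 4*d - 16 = (d + 4)*(d^3 + 3*d^2 - 4) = (d - 1)*(d + 4)*(d^2 + 4*d + 4) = (d - 1)*(d + 2)*(d + 4)*(d + 2)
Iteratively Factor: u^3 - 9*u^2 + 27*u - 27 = (u - 3)*(u^2 - 6*u + 9) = (u - 3)^2*(u - 3)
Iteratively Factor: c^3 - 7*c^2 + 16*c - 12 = (c - 2)*(c^2 - 5*c + 6) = (c - 2)^2*(c - 3)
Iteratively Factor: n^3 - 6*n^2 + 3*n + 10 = (n - 2)*(n^2 - 4*n - 5) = (n - 2)*(n + 1)*(n - 5)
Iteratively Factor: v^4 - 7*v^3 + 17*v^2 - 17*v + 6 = (v - 3)*(v^3 - 4*v^2 + 5*v - 2) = (v - 3)*(v - 2)*(v^2 - 2*v + 1) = (v - 3)*(v - 2)*(v - 1)*(v - 1)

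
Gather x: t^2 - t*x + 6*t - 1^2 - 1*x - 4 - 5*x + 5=t^2 + 6*t + x*(-t - 6)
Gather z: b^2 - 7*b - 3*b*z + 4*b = b^2 - 3*b*z - 3*b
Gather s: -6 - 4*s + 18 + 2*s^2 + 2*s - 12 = 2*s^2 - 2*s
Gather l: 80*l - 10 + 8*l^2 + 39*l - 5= 8*l^2 + 119*l - 15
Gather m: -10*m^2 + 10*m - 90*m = -10*m^2 - 80*m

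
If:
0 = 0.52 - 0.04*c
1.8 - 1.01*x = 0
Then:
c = 13.00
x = 1.78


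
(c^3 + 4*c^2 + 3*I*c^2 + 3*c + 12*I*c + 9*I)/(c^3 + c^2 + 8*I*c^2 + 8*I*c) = (c^2 + 3*c*(1 + I) + 9*I)/(c*(c + 8*I))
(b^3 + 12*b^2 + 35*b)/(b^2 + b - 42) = b*(b + 5)/(b - 6)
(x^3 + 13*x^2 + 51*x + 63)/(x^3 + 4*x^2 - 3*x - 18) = (x + 7)/(x - 2)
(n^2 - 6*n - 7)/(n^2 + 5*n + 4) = (n - 7)/(n + 4)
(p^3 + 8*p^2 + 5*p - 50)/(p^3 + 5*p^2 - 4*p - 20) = (p + 5)/(p + 2)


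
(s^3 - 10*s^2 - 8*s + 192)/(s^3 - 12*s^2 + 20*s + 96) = (s + 4)/(s + 2)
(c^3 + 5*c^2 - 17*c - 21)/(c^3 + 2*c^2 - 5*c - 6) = (c^2 + 4*c - 21)/(c^2 + c - 6)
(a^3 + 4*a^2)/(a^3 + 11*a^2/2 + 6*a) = 2*a/(2*a + 3)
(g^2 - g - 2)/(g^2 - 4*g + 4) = (g + 1)/(g - 2)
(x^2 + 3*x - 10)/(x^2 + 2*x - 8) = (x + 5)/(x + 4)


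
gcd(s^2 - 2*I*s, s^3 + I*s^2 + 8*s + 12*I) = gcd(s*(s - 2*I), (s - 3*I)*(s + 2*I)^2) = 1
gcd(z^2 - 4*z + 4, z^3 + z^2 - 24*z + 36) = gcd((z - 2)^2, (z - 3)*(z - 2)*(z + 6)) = z - 2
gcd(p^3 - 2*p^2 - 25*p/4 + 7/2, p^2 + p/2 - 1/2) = p - 1/2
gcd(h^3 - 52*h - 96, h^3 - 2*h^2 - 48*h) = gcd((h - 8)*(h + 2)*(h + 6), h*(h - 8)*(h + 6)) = h^2 - 2*h - 48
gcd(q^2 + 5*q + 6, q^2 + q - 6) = q + 3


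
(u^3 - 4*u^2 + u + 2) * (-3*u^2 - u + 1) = -3*u^5 + 11*u^4 + 2*u^3 - 11*u^2 - u + 2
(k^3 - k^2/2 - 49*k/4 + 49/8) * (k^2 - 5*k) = k^5 - 11*k^4/2 - 39*k^3/4 + 539*k^2/8 - 245*k/8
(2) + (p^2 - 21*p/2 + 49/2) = p^2 - 21*p/2 + 53/2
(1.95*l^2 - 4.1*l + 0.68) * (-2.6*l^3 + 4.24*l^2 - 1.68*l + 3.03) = -5.07*l^5 + 18.928*l^4 - 22.428*l^3 + 15.6797*l^2 - 13.5654*l + 2.0604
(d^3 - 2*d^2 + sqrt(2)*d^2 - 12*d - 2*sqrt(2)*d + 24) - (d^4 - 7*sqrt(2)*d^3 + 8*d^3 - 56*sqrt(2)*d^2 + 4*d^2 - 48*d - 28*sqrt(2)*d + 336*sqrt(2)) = -d^4 - 7*d^3 + 7*sqrt(2)*d^3 - 6*d^2 + 57*sqrt(2)*d^2 + 36*d + 26*sqrt(2)*d - 336*sqrt(2) + 24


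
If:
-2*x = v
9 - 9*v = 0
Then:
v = 1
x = -1/2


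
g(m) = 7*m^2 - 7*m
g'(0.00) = -7.00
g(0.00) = 0.00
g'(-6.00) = -91.00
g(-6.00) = 294.00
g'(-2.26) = -38.64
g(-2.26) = 51.57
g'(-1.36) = -26.04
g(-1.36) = 22.47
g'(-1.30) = -25.20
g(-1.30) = 20.93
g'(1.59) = 15.26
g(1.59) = 6.57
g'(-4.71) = -72.94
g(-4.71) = 188.26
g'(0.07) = -6.02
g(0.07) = -0.46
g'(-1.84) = -32.76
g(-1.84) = 36.58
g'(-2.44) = -41.16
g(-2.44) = 58.76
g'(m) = 14*m - 7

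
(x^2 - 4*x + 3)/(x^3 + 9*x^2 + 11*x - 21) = (x - 3)/(x^2 + 10*x + 21)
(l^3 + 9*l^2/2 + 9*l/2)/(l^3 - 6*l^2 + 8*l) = (2*l^2 + 9*l + 9)/(2*(l^2 - 6*l + 8))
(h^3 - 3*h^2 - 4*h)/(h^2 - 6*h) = (h^2 - 3*h - 4)/(h - 6)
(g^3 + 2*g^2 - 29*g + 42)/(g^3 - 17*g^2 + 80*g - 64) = (g^3 + 2*g^2 - 29*g + 42)/(g^3 - 17*g^2 + 80*g - 64)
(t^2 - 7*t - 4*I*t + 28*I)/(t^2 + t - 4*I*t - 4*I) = (t - 7)/(t + 1)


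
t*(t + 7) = t^2 + 7*t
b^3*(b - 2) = b^4 - 2*b^3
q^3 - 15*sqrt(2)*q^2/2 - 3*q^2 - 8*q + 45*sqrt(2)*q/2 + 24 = (q - 3)*(q - 8*sqrt(2))*(q + sqrt(2)/2)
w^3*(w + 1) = w^4 + w^3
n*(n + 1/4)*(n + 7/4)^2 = n^4 + 15*n^3/4 + 63*n^2/16 + 49*n/64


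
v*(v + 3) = v^2 + 3*v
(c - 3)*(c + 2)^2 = c^3 + c^2 - 8*c - 12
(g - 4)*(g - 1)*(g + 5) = g^3 - 21*g + 20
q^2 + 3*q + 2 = (q + 1)*(q + 2)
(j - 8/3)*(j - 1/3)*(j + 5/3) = j^3 - 4*j^2/3 - 37*j/9 + 40/27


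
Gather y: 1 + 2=3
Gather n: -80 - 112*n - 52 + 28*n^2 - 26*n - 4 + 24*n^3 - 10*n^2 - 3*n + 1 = 24*n^3 + 18*n^2 - 141*n - 135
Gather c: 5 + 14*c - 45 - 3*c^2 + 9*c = -3*c^2 + 23*c - 40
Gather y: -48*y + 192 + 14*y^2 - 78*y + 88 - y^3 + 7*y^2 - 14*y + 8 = -y^3 + 21*y^2 - 140*y + 288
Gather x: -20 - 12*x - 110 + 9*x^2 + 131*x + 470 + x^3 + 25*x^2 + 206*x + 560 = x^3 + 34*x^2 + 325*x + 900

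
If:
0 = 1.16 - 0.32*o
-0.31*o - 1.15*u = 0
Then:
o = 3.62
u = -0.98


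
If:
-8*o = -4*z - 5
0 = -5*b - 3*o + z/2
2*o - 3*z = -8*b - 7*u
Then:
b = -z/5 - 3/8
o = z/2 + 5/8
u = 18*z/35 + 1/4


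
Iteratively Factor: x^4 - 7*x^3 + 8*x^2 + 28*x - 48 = (x + 2)*(x^3 - 9*x^2 + 26*x - 24) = (x - 2)*(x + 2)*(x^2 - 7*x + 12) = (x - 3)*(x - 2)*(x + 2)*(x - 4)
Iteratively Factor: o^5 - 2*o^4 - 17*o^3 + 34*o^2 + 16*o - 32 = (o - 2)*(o^4 - 17*o^2 + 16) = (o - 2)*(o - 1)*(o^3 + o^2 - 16*o - 16) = (o - 2)*(o - 1)*(o + 1)*(o^2 - 16) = (o - 4)*(o - 2)*(o - 1)*(o + 1)*(o + 4)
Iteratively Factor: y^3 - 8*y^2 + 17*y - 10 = (y - 2)*(y^2 - 6*y + 5) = (y - 5)*(y - 2)*(y - 1)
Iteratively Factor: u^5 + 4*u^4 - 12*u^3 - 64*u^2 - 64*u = (u + 2)*(u^4 + 2*u^3 - 16*u^2 - 32*u) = (u - 4)*(u + 2)*(u^3 + 6*u^2 + 8*u) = (u - 4)*(u + 2)^2*(u^2 + 4*u) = (u - 4)*(u + 2)^2*(u + 4)*(u)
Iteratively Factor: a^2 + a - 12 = (a + 4)*(a - 3)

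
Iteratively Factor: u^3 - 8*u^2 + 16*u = (u - 4)*(u^2 - 4*u) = u*(u - 4)*(u - 4)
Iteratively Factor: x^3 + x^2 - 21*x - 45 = (x - 5)*(x^2 + 6*x + 9) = (x - 5)*(x + 3)*(x + 3)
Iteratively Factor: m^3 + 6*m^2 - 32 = (m + 4)*(m^2 + 2*m - 8) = (m + 4)^2*(m - 2)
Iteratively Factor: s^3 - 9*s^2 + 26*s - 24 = (s - 3)*(s^2 - 6*s + 8) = (s - 4)*(s - 3)*(s - 2)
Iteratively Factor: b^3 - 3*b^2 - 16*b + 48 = (b - 3)*(b^2 - 16) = (b - 3)*(b + 4)*(b - 4)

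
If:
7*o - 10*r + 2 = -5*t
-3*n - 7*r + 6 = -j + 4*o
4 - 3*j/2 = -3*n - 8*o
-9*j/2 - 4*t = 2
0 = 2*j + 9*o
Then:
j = -276/97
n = -3878/873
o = 184/291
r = 580/291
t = 262/97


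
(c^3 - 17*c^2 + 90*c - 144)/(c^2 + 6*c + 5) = (c^3 - 17*c^2 + 90*c - 144)/(c^2 + 6*c + 5)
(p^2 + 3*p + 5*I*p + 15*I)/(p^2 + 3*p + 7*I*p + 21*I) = (p + 5*I)/(p + 7*I)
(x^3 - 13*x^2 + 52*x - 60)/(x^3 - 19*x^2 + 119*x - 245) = (x^2 - 8*x + 12)/(x^2 - 14*x + 49)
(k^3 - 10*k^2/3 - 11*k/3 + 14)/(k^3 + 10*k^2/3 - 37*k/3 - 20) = (3*k^2 - k - 14)/(3*k^2 + 19*k + 20)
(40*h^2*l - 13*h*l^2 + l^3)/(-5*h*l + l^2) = -8*h + l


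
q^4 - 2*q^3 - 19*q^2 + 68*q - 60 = (q - 3)*(q - 2)^2*(q + 5)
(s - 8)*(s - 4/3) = s^2 - 28*s/3 + 32/3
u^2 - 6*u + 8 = (u - 4)*(u - 2)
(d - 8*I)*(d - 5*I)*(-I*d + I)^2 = -d^4 + 2*d^3 + 13*I*d^3 + 39*d^2 - 26*I*d^2 - 80*d + 13*I*d + 40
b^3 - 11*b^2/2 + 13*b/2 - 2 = (b - 4)*(b - 1)*(b - 1/2)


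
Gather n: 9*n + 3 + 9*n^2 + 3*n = 9*n^2 + 12*n + 3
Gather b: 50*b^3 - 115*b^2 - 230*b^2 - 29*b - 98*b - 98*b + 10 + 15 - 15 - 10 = 50*b^3 - 345*b^2 - 225*b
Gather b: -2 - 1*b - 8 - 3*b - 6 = -4*b - 16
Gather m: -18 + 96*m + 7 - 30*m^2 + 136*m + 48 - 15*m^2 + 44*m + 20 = -45*m^2 + 276*m + 57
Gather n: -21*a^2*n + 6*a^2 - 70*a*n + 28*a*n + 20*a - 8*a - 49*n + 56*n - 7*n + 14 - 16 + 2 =6*a^2 + 12*a + n*(-21*a^2 - 42*a)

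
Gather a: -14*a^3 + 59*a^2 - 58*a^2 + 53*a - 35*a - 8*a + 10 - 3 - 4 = -14*a^3 + a^2 + 10*a + 3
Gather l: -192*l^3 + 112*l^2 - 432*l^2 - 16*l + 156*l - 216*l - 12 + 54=-192*l^3 - 320*l^2 - 76*l + 42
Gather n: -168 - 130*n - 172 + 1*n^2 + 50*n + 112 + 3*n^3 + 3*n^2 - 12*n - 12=3*n^3 + 4*n^2 - 92*n - 240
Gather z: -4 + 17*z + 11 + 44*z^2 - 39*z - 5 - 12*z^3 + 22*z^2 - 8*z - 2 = -12*z^3 + 66*z^2 - 30*z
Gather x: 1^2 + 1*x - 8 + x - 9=2*x - 16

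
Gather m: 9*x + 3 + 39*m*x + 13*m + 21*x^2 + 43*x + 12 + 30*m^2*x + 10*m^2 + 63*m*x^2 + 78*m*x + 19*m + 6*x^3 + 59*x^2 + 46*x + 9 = m^2*(30*x + 10) + m*(63*x^2 + 117*x + 32) + 6*x^3 + 80*x^2 + 98*x + 24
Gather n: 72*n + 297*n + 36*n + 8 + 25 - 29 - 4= 405*n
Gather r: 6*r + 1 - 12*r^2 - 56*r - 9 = -12*r^2 - 50*r - 8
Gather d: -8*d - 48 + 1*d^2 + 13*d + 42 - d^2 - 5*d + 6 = 0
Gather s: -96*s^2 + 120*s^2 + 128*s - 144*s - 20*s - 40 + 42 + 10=24*s^2 - 36*s + 12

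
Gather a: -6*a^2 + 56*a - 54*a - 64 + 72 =-6*a^2 + 2*a + 8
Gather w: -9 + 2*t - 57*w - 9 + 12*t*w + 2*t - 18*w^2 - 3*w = 4*t - 18*w^2 + w*(12*t - 60) - 18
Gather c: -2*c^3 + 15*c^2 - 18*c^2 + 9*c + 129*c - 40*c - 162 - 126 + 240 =-2*c^3 - 3*c^2 + 98*c - 48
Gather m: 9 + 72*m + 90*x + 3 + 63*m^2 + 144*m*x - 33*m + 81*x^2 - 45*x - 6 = 63*m^2 + m*(144*x + 39) + 81*x^2 + 45*x + 6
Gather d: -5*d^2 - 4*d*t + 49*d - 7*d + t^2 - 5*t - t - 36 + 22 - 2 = -5*d^2 + d*(42 - 4*t) + t^2 - 6*t - 16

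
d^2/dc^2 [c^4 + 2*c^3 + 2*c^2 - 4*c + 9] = 12*c^2 + 12*c + 4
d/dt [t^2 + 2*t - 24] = 2*t + 2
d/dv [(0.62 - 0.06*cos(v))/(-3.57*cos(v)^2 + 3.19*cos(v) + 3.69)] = (0.2142*cos(v)^2 - 4.4268*cos(v) + 2.1992)*sin(v)/(12.7449*cos(v)^4 - 22.7766*cos(v)^3 - 16.1705*cos(v)^2 + 23.5422*cos(v) + 13.6161)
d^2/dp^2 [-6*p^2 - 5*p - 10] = -12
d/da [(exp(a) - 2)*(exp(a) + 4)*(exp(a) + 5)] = (3*exp(2*a) + 14*exp(a) + 2)*exp(a)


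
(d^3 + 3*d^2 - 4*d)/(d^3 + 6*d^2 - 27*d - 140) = d*(d - 1)/(d^2 + 2*d - 35)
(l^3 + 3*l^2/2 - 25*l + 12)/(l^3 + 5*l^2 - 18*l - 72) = (l - 1/2)/(l + 3)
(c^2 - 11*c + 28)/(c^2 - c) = (c^2 - 11*c + 28)/(c*(c - 1))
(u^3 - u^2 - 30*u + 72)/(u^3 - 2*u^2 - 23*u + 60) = (u + 6)/(u + 5)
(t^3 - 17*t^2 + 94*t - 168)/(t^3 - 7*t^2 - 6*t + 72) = (t - 7)/(t + 3)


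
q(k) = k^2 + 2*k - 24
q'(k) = 2*k + 2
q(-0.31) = -24.52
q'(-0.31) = 1.38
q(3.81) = -1.86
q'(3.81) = 9.62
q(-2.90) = -21.39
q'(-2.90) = -3.80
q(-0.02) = -24.04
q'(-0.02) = 1.96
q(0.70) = -22.11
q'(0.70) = 3.40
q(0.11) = -23.77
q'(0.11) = 2.22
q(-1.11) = -24.99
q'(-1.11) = -0.22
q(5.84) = 21.79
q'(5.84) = 13.68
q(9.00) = 75.00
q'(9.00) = 20.00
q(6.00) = 24.00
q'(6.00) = 14.00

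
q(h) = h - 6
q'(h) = 1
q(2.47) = -3.53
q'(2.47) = 1.00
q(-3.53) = -9.53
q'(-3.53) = 1.00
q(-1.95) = -7.95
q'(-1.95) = 1.00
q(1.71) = -4.29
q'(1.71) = 1.00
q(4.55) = -1.45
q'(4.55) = 1.00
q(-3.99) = -9.99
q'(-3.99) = 1.00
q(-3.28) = -9.28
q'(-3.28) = 1.00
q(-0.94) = -6.94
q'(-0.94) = 1.00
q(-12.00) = -18.00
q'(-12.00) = 1.00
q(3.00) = -3.00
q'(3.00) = 1.00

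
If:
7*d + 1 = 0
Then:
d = -1/7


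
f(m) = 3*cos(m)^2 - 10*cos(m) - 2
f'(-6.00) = 1.18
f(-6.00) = -8.84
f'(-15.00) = -9.47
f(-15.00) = 7.33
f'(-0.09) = -0.36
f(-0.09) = -8.98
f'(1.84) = 11.18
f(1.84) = 0.87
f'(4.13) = -11.11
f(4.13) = 4.41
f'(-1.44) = -9.14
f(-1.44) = -3.25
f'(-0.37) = -1.59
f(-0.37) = -8.72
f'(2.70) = 6.59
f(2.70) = 9.49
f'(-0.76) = -3.89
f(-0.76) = -7.67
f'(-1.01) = -5.77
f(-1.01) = -6.47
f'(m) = -6*sin(m)*cos(m) + 10*sin(m)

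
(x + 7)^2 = x^2 + 14*x + 49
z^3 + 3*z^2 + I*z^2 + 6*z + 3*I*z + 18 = (z + 3)*(z - 2*I)*(z + 3*I)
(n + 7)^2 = n^2 + 14*n + 49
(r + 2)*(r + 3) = r^2 + 5*r + 6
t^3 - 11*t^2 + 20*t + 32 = (t - 8)*(t - 4)*(t + 1)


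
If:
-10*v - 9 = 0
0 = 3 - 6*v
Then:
No Solution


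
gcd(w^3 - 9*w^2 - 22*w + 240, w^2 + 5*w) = w + 5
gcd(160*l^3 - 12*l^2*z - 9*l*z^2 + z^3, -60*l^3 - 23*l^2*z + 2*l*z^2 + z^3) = -20*l^2 - l*z + z^2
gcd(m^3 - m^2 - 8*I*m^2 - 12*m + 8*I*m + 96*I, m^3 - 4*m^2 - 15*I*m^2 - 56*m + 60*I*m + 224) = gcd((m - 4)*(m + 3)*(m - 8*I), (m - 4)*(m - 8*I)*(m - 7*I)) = m^2 + m*(-4 - 8*I) + 32*I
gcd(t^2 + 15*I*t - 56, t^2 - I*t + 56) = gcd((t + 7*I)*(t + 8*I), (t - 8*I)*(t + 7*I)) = t + 7*I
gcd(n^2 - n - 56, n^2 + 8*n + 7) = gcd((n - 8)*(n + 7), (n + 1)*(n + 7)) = n + 7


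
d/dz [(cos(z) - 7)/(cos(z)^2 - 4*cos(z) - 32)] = (cos(z)^2 - 14*cos(z) + 60)*sin(z)/(sin(z)^2 + 4*cos(z) + 31)^2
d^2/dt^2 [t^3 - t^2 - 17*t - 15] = 6*t - 2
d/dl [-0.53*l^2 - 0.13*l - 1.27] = -1.06*l - 0.13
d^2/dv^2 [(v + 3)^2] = 2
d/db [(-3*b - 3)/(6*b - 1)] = 21/(6*b - 1)^2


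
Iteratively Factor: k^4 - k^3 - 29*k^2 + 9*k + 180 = (k + 3)*(k^3 - 4*k^2 - 17*k + 60) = (k - 5)*(k + 3)*(k^2 + k - 12) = (k - 5)*(k + 3)*(k + 4)*(k - 3)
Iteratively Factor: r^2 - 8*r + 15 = (r - 5)*(r - 3)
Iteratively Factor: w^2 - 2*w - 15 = (w - 5)*(w + 3)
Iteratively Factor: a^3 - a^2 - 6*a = (a - 3)*(a^2 + 2*a) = a*(a - 3)*(a + 2)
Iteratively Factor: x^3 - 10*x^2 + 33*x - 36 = (x - 3)*(x^2 - 7*x + 12) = (x - 3)^2*(x - 4)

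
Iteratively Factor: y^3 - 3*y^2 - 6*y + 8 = (y - 4)*(y^2 + y - 2) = (y - 4)*(y - 1)*(y + 2)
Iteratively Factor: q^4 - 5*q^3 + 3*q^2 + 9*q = (q - 3)*(q^3 - 2*q^2 - 3*q) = (q - 3)*(q + 1)*(q^2 - 3*q) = (q - 3)^2*(q + 1)*(q)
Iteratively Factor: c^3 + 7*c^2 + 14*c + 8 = (c + 4)*(c^2 + 3*c + 2) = (c + 1)*(c + 4)*(c + 2)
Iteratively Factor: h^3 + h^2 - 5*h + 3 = (h + 3)*(h^2 - 2*h + 1) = (h - 1)*(h + 3)*(h - 1)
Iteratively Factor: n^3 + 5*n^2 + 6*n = (n + 3)*(n^2 + 2*n) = (n + 2)*(n + 3)*(n)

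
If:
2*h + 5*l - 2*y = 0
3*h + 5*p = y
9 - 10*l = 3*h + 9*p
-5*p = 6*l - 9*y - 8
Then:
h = -2420/1679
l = 942/1679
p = 1439/1679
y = -65/1679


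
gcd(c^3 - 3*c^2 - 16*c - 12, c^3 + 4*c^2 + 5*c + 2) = c^2 + 3*c + 2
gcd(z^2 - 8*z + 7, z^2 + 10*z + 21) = 1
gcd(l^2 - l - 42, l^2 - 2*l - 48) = l + 6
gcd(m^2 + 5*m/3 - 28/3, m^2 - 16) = m + 4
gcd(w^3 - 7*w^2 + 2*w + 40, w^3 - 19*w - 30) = w^2 - 3*w - 10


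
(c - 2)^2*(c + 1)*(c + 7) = c^4 + 4*c^3 - 21*c^2 + 4*c + 28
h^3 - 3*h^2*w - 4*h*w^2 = h*(h - 4*w)*(h + w)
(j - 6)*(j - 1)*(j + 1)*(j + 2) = j^4 - 4*j^3 - 13*j^2 + 4*j + 12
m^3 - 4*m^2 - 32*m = m*(m - 8)*(m + 4)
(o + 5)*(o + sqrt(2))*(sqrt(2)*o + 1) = sqrt(2)*o^3 + 3*o^2 + 5*sqrt(2)*o^2 + sqrt(2)*o + 15*o + 5*sqrt(2)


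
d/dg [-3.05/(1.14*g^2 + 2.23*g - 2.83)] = (6.954*g + 6.8015)/(1.14*g^2 + 2.23*g - 2.83)^2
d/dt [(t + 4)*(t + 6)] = 2*t + 10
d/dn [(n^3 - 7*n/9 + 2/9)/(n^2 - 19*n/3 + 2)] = (n^2 - 12*n - 4/3)/(n^2 - 12*n + 36)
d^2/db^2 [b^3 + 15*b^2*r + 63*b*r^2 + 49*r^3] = 6*b + 30*r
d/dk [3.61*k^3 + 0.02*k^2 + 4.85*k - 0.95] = 10.83*k^2 + 0.04*k + 4.85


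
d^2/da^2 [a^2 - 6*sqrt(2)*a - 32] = 2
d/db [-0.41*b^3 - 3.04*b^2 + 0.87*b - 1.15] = -1.23*b^2 - 6.08*b + 0.87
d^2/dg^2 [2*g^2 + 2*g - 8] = 4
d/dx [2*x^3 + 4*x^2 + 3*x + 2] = 6*x^2 + 8*x + 3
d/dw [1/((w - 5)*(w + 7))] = 2*(-w - 1)/(w^4 + 4*w^3 - 66*w^2 - 140*w + 1225)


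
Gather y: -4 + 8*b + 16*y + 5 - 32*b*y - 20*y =8*b + y*(-32*b - 4) + 1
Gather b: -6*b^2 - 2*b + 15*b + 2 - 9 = -6*b^2 + 13*b - 7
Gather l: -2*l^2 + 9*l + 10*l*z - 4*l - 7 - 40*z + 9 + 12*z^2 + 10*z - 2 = -2*l^2 + l*(10*z + 5) + 12*z^2 - 30*z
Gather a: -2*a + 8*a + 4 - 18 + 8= 6*a - 6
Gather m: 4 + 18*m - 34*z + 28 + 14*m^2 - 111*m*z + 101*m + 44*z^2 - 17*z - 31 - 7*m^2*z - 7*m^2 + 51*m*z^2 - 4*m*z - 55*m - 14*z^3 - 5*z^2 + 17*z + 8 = m^2*(7 - 7*z) + m*(51*z^2 - 115*z + 64) - 14*z^3 + 39*z^2 - 34*z + 9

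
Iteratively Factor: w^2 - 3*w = (w - 3)*(w)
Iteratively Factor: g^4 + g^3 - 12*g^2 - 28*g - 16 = (g + 2)*(g^3 - g^2 - 10*g - 8) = (g - 4)*(g + 2)*(g^2 + 3*g + 2) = (g - 4)*(g + 1)*(g + 2)*(g + 2)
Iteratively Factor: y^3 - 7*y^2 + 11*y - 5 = (y - 1)*(y^2 - 6*y + 5) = (y - 1)^2*(y - 5)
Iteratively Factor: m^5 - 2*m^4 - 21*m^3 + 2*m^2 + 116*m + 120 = (m + 2)*(m^4 - 4*m^3 - 13*m^2 + 28*m + 60) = (m - 3)*(m + 2)*(m^3 - m^2 - 16*m - 20) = (m - 5)*(m - 3)*(m + 2)*(m^2 + 4*m + 4) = (m - 5)*(m - 3)*(m + 2)^2*(m + 2)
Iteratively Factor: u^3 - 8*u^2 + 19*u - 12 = (u - 3)*(u^2 - 5*u + 4) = (u - 4)*(u - 3)*(u - 1)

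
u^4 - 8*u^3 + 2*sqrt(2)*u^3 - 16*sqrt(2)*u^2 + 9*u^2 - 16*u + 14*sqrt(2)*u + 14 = (u - 7)*(u - 1)*(u + sqrt(2))^2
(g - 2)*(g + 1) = g^2 - g - 2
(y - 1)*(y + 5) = y^2 + 4*y - 5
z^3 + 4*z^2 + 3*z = z*(z + 1)*(z + 3)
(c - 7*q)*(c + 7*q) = c^2 - 49*q^2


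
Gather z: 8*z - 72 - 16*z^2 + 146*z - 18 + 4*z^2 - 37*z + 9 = -12*z^2 + 117*z - 81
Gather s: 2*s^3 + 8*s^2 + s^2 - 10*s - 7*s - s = 2*s^3 + 9*s^2 - 18*s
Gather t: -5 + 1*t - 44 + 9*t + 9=10*t - 40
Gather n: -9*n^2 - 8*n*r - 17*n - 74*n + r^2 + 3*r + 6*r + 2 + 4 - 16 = -9*n^2 + n*(-8*r - 91) + r^2 + 9*r - 10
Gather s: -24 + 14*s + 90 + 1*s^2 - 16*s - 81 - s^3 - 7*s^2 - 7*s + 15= -s^3 - 6*s^2 - 9*s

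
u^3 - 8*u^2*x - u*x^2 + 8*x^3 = (u - 8*x)*(u - x)*(u + x)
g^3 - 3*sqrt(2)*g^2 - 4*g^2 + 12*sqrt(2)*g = g*(g - 4)*(g - 3*sqrt(2))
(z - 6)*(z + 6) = z^2 - 36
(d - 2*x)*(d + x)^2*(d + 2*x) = d^4 + 2*d^3*x - 3*d^2*x^2 - 8*d*x^3 - 4*x^4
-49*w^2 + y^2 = (-7*w + y)*(7*w + y)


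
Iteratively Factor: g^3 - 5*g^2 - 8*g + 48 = (g + 3)*(g^2 - 8*g + 16) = (g - 4)*(g + 3)*(g - 4)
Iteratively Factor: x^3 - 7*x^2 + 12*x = (x - 4)*(x^2 - 3*x) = (x - 4)*(x - 3)*(x)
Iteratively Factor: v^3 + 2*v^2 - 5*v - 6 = (v + 1)*(v^2 + v - 6) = (v + 1)*(v + 3)*(v - 2)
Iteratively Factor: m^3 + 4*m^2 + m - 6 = (m + 2)*(m^2 + 2*m - 3) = (m - 1)*(m + 2)*(m + 3)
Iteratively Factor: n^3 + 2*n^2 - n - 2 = (n - 1)*(n^2 + 3*n + 2) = (n - 1)*(n + 2)*(n + 1)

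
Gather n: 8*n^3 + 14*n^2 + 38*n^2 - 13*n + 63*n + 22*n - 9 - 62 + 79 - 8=8*n^3 + 52*n^2 + 72*n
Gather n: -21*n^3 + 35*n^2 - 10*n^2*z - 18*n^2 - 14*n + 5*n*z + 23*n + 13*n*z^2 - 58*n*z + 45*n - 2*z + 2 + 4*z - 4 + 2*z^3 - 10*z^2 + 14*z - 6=-21*n^3 + n^2*(17 - 10*z) + n*(13*z^2 - 53*z + 54) + 2*z^3 - 10*z^2 + 16*z - 8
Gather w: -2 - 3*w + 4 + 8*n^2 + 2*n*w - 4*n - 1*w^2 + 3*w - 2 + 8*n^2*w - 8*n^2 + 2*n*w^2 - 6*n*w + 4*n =w^2*(2*n - 1) + w*(8*n^2 - 4*n)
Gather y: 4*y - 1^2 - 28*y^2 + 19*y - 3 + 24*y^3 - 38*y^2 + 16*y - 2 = 24*y^3 - 66*y^2 + 39*y - 6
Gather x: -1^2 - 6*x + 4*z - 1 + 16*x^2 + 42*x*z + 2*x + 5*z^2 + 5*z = 16*x^2 + x*(42*z - 4) + 5*z^2 + 9*z - 2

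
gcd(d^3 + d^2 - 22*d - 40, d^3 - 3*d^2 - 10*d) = d^2 - 3*d - 10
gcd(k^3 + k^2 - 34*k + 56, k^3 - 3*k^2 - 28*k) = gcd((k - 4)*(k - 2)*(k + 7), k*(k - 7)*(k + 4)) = 1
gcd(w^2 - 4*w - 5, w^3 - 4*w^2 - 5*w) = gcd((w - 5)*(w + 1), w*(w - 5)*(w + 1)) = w^2 - 4*w - 5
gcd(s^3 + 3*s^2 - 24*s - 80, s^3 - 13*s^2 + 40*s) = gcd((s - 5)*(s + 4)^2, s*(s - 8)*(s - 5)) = s - 5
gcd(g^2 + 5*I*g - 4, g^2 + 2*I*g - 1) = g + I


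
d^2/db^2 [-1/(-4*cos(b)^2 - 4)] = (sin(b)^4 + sin(b)^2/2 - 1)/(sin(b)^2 - 2)^3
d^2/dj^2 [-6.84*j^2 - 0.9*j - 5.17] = -13.6800000000000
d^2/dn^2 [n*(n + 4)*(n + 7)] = 6*n + 22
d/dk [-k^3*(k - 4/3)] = 4*k^2*(1 - k)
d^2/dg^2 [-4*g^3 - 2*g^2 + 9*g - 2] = -24*g - 4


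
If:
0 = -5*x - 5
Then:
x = -1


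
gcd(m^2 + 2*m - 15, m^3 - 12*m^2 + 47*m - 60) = m - 3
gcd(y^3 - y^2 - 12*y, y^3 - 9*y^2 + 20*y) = y^2 - 4*y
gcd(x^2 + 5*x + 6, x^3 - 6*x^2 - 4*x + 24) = x + 2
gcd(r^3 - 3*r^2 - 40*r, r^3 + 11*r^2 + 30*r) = r^2 + 5*r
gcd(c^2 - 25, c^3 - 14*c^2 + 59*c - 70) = c - 5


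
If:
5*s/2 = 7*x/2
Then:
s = 7*x/5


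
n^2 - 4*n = n*(n - 4)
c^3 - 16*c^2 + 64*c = c*(c - 8)^2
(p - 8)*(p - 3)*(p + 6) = p^3 - 5*p^2 - 42*p + 144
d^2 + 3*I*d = d*(d + 3*I)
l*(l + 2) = l^2 + 2*l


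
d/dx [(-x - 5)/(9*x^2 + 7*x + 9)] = (-9*x^2 - 7*x + (x + 5)*(18*x + 7) - 9)/(9*x^2 + 7*x + 9)^2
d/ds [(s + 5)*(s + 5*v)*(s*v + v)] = v*(3*s^2 + 10*s*v + 12*s + 30*v + 5)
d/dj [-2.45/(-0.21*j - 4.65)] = -0.5145/(0.21*j + 4.65)^2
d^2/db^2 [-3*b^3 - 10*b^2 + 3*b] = -18*b - 20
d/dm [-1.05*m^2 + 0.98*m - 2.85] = 0.98 - 2.1*m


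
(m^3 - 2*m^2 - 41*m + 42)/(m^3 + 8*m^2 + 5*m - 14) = (m^2 - m - 42)/(m^2 + 9*m + 14)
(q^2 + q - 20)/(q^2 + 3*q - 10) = (q - 4)/(q - 2)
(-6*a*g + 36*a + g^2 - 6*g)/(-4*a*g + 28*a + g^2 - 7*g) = (6*a*g - 36*a - g^2 + 6*g)/(4*a*g - 28*a - g^2 + 7*g)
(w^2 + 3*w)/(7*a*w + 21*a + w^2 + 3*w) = w/(7*a + w)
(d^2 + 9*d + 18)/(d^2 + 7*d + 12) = (d + 6)/(d + 4)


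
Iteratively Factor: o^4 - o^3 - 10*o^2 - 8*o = (o)*(o^3 - o^2 - 10*o - 8) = o*(o + 1)*(o^2 - 2*o - 8) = o*(o - 4)*(o + 1)*(o + 2)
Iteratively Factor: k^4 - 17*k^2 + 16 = (k - 4)*(k^3 + 4*k^2 - k - 4) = (k - 4)*(k - 1)*(k^2 + 5*k + 4) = (k - 4)*(k - 1)*(k + 1)*(k + 4)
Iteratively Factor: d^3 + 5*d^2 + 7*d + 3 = (d + 1)*(d^2 + 4*d + 3) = (d + 1)*(d + 3)*(d + 1)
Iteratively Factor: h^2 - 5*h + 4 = (h - 4)*(h - 1)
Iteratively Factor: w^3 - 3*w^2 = (w - 3)*(w^2) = w*(w - 3)*(w)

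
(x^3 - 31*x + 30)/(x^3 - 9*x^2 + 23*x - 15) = (x + 6)/(x - 3)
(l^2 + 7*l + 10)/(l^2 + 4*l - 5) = (l + 2)/(l - 1)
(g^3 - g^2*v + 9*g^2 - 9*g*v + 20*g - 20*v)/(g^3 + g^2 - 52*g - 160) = (g - v)/(g - 8)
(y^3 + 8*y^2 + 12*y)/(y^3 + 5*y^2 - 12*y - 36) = y/(y - 3)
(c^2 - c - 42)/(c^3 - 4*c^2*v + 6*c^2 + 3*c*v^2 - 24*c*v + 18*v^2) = (c - 7)/(c^2 - 4*c*v + 3*v^2)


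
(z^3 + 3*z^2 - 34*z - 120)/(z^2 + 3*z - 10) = (z^2 - 2*z - 24)/(z - 2)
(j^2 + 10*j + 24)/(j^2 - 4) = (j^2 + 10*j + 24)/(j^2 - 4)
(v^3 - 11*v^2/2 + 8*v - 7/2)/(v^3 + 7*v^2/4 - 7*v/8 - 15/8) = 4*(2*v^2 - 9*v + 7)/(8*v^2 + 22*v + 15)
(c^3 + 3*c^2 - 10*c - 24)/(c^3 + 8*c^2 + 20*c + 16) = (c - 3)/(c + 2)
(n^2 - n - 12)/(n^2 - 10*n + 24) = (n + 3)/(n - 6)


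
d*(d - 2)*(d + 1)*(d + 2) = d^4 + d^3 - 4*d^2 - 4*d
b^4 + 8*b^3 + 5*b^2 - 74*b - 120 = (b - 3)*(b + 2)*(b + 4)*(b + 5)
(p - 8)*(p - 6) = p^2 - 14*p + 48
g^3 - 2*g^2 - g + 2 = (g - 2)*(g - 1)*(g + 1)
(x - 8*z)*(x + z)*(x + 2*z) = x^3 - 5*x^2*z - 22*x*z^2 - 16*z^3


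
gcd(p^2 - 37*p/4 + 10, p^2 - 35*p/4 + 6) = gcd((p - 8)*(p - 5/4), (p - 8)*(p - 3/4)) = p - 8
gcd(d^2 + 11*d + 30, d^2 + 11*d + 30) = d^2 + 11*d + 30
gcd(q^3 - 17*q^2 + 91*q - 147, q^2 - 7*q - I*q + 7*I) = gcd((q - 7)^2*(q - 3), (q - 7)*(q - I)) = q - 7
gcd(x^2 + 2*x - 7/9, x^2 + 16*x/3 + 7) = x + 7/3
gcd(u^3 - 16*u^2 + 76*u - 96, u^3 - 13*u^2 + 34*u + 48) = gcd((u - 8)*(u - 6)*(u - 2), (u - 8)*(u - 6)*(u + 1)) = u^2 - 14*u + 48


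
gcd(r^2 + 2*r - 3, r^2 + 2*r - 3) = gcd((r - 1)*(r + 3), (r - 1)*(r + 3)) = r^2 + 2*r - 3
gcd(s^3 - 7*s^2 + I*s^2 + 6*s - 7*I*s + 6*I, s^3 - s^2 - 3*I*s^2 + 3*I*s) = s - 1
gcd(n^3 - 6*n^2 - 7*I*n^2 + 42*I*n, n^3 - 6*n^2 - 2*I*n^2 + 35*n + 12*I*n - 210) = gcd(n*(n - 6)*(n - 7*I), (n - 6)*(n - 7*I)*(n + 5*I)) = n^2 + n*(-6 - 7*I) + 42*I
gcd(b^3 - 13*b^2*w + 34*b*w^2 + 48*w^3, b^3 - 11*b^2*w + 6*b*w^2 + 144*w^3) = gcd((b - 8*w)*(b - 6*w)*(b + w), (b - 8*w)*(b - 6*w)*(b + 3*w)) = b^2 - 14*b*w + 48*w^2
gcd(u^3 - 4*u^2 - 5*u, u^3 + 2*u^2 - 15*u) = u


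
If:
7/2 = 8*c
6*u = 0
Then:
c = 7/16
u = 0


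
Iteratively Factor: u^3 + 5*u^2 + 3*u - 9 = (u - 1)*(u^2 + 6*u + 9) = (u - 1)*(u + 3)*(u + 3)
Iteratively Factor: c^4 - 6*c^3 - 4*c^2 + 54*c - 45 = (c - 1)*(c^3 - 5*c^2 - 9*c + 45) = (c - 3)*(c - 1)*(c^2 - 2*c - 15) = (c - 3)*(c - 1)*(c + 3)*(c - 5)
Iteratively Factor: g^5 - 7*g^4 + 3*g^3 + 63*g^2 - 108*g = (g - 3)*(g^4 - 4*g^3 - 9*g^2 + 36*g) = (g - 3)^2*(g^3 - g^2 - 12*g) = (g - 4)*(g - 3)^2*(g^2 + 3*g) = g*(g - 4)*(g - 3)^2*(g + 3)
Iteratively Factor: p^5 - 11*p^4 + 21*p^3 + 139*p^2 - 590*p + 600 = (p - 2)*(p^4 - 9*p^3 + 3*p^2 + 145*p - 300) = (p - 5)*(p - 2)*(p^3 - 4*p^2 - 17*p + 60) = (p - 5)*(p - 2)*(p + 4)*(p^2 - 8*p + 15) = (p - 5)^2*(p - 2)*(p + 4)*(p - 3)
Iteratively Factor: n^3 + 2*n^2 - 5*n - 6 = (n - 2)*(n^2 + 4*n + 3) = (n - 2)*(n + 3)*(n + 1)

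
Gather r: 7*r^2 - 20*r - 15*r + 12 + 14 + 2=7*r^2 - 35*r + 28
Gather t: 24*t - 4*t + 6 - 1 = 20*t + 5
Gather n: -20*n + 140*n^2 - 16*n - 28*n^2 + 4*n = 112*n^2 - 32*n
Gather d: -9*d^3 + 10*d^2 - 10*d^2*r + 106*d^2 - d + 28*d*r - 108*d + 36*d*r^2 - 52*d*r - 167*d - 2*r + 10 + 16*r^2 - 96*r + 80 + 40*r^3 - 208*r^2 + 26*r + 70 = -9*d^3 + d^2*(116 - 10*r) + d*(36*r^2 - 24*r - 276) + 40*r^3 - 192*r^2 - 72*r + 160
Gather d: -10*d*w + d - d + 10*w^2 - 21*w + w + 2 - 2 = -10*d*w + 10*w^2 - 20*w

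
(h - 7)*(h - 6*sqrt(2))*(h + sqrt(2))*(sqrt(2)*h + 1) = sqrt(2)*h^4 - 7*sqrt(2)*h^3 - 9*h^3 - 17*sqrt(2)*h^2 + 63*h^2 - 12*h + 119*sqrt(2)*h + 84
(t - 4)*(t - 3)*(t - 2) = t^3 - 9*t^2 + 26*t - 24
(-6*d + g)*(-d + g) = 6*d^2 - 7*d*g + g^2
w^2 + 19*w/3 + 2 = (w + 1/3)*(w + 6)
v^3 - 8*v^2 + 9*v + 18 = (v - 6)*(v - 3)*(v + 1)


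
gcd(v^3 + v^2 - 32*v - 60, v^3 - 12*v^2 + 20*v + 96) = v^2 - 4*v - 12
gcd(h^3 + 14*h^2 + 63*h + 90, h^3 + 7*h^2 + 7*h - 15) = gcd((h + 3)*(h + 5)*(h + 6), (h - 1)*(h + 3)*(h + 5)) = h^2 + 8*h + 15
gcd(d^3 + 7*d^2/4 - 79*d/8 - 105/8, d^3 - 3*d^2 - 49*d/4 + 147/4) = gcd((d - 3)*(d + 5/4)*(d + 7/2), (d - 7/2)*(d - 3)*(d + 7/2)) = d^2 + d/2 - 21/2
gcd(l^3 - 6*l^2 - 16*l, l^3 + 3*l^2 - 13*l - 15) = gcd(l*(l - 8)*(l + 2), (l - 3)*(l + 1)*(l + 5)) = 1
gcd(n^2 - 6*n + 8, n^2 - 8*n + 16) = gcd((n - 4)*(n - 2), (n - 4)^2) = n - 4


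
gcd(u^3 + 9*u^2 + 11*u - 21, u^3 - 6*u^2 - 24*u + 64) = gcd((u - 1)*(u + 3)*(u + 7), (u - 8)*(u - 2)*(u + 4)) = 1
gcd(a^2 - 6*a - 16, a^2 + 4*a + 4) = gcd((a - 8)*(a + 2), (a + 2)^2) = a + 2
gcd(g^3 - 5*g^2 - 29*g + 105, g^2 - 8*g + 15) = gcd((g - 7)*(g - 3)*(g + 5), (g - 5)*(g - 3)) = g - 3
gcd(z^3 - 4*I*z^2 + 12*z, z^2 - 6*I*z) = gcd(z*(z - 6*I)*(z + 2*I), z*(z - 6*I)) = z^2 - 6*I*z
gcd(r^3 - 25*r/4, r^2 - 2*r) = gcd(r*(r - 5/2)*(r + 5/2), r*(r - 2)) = r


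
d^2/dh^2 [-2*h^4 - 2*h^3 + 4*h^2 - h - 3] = -24*h^2 - 12*h + 8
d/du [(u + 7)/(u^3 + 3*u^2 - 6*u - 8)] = (u^3 + 3*u^2 - 6*u - 3*(u + 7)*(u^2 + 2*u - 2) - 8)/(u^3 + 3*u^2 - 6*u - 8)^2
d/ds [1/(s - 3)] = -1/(s - 3)^2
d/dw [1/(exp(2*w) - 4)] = -2*exp(2*w)/(exp(2*w) - 4)^2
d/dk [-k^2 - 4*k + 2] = -2*k - 4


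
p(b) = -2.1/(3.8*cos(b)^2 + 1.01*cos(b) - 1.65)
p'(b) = -2.1*(7.6*sin(b)*cos(b) + 1.01*sin(b))/(3.8*cos(b)^2 + 1.01*cos(b) - 1.65)^2 = -(15.96*cos(b) + 2.121)*sin(b)/(3.8*cos(b)^2 + 1.01*cos(b) - 1.65)^2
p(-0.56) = -1.09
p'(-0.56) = 2.22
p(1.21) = 2.56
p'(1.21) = -10.79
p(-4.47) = 1.25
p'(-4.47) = 0.59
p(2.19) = 2.20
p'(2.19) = 6.36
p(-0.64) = -1.31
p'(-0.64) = 3.46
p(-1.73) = 1.22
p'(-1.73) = -0.14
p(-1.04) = 12.73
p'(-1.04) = 323.37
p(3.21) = -1.87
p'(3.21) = -0.75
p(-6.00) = -0.74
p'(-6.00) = -0.61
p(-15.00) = 9.37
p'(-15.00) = -129.41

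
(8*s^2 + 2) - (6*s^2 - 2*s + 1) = 2*s^2 + 2*s + 1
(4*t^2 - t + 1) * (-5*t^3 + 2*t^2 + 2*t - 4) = -20*t^5 + 13*t^4 + t^3 - 16*t^2 + 6*t - 4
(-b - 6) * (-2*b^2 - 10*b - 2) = 2*b^3 + 22*b^2 + 62*b + 12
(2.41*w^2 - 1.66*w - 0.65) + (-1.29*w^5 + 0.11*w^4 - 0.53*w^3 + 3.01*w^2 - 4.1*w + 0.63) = -1.29*w^5 + 0.11*w^4 - 0.53*w^3 + 5.42*w^2 - 5.76*w - 0.02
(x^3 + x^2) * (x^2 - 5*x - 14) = x^5 - 4*x^4 - 19*x^3 - 14*x^2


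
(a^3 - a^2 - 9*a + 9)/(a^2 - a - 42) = (-a^3 + a^2 + 9*a - 9)/(-a^2 + a + 42)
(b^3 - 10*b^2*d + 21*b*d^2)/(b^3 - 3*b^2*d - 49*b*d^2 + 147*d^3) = b/(b + 7*d)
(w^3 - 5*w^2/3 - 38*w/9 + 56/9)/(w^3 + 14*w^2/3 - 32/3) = (w - 7/3)/(w + 4)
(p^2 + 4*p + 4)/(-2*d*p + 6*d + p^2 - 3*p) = (p^2 + 4*p + 4)/(-2*d*p + 6*d + p^2 - 3*p)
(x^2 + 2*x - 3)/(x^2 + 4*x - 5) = (x + 3)/(x + 5)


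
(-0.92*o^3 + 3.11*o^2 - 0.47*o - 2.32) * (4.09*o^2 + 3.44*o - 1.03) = -3.7628*o^5 + 9.5551*o^4 + 9.7237*o^3 - 14.3089*o^2 - 7.4967*o + 2.3896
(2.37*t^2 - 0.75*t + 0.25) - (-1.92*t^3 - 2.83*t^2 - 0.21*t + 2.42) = 1.92*t^3 + 5.2*t^2 - 0.54*t - 2.17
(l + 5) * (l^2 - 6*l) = l^3 - l^2 - 30*l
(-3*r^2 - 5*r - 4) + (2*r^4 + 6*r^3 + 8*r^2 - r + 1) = 2*r^4 + 6*r^3 + 5*r^2 - 6*r - 3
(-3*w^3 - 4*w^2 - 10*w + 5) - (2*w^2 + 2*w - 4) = -3*w^3 - 6*w^2 - 12*w + 9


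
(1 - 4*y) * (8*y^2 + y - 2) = -32*y^3 + 4*y^2 + 9*y - 2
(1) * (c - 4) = c - 4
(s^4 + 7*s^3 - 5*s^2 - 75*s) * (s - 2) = s^5 + 5*s^4 - 19*s^3 - 65*s^2 + 150*s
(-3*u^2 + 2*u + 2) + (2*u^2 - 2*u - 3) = -u^2 - 1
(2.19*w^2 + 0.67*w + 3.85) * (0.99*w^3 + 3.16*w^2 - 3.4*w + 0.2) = 2.1681*w^5 + 7.5837*w^4 - 1.5173*w^3 + 10.326*w^2 - 12.956*w + 0.77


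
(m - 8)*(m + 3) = m^2 - 5*m - 24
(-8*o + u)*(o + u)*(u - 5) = -8*o^2*u + 40*o^2 - 7*o*u^2 + 35*o*u + u^3 - 5*u^2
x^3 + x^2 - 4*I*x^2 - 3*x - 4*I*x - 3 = (x + 1)*(x - 3*I)*(x - I)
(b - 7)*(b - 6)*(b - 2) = b^3 - 15*b^2 + 68*b - 84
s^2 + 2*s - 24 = (s - 4)*(s + 6)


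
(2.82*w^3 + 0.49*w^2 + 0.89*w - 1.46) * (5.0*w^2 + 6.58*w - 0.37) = 14.1*w^5 + 21.0056*w^4 + 6.6308*w^3 - 1.6251*w^2 - 9.9361*w + 0.5402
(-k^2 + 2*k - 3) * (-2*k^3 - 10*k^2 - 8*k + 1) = 2*k^5 + 6*k^4 - 6*k^3 + 13*k^2 + 26*k - 3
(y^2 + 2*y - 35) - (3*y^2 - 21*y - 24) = -2*y^2 + 23*y - 11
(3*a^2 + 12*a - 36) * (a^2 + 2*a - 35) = 3*a^4 + 18*a^3 - 117*a^2 - 492*a + 1260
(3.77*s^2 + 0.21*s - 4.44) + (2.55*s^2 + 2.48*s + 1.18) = 6.32*s^2 + 2.69*s - 3.26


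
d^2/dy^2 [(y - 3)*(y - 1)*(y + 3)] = 6*y - 2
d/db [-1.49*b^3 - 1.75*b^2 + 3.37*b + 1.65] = -4.47*b^2 - 3.5*b + 3.37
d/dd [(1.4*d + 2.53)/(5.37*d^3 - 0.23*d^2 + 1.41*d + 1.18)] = (-15.036*d^3 - 40.4363*d^2 + 1.1638*d - 1.9153)/(28.8369*d^6 - 2.4702*d^5 + 15.1963*d^4 + 12.0246*d^3 + 1.4453*d^2 + 3.3276*d + 1.3924)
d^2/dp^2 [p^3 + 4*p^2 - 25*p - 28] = 6*p + 8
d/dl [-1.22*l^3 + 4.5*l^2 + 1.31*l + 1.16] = -3.66*l^2 + 9.0*l + 1.31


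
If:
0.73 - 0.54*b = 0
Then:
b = 1.35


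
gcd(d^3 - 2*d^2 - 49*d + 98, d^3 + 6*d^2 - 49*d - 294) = d^2 - 49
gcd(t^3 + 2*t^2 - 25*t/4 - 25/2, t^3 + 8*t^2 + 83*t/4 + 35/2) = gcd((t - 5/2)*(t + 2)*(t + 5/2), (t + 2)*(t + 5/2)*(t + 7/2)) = t^2 + 9*t/2 + 5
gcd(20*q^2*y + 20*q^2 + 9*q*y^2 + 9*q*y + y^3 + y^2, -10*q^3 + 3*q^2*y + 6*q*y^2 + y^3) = 5*q + y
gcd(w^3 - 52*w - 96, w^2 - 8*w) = w - 8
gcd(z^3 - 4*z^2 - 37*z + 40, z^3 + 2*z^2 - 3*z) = z - 1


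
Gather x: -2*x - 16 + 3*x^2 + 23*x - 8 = 3*x^2 + 21*x - 24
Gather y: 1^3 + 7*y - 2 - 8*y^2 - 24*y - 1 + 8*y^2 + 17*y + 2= 0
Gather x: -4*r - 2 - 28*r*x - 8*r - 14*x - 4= -12*r + x*(-28*r - 14) - 6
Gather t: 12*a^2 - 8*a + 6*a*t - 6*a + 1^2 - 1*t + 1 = 12*a^2 - 14*a + t*(6*a - 1) + 2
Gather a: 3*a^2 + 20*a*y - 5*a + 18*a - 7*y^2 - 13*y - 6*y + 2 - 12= 3*a^2 + a*(20*y + 13) - 7*y^2 - 19*y - 10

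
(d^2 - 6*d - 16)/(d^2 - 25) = (d^2 - 6*d - 16)/(d^2 - 25)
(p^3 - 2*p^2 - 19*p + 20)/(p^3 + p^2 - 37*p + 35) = (p + 4)/(p + 7)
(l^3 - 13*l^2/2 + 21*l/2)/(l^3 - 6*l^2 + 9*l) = (l - 7/2)/(l - 3)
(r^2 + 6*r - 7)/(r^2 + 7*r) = (r - 1)/r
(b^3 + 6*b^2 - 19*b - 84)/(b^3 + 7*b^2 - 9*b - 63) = (b - 4)/(b - 3)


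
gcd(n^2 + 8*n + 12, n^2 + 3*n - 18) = n + 6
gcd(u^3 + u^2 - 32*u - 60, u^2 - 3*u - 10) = u + 2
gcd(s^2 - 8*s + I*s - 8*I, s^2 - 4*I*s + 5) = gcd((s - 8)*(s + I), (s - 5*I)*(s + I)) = s + I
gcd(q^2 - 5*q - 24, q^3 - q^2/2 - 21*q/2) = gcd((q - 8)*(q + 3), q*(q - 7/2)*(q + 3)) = q + 3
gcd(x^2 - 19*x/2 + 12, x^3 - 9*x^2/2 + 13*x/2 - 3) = x - 3/2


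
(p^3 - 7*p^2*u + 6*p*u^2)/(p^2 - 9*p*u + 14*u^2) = p*(p^2 - 7*p*u + 6*u^2)/(p^2 - 9*p*u + 14*u^2)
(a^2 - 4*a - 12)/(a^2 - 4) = (a - 6)/(a - 2)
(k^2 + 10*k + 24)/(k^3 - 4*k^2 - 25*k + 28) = (k + 6)/(k^2 - 8*k + 7)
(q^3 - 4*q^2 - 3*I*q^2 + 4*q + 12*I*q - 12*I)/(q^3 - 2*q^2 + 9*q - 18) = (q - 2)/(q + 3*I)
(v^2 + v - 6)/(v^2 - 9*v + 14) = (v + 3)/(v - 7)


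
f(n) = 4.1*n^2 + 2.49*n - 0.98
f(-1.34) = 3.05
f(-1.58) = 5.32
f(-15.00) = 884.17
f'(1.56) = 15.28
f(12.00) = 619.30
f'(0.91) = 9.95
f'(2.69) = 24.55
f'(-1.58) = -10.47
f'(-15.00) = -120.51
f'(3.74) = 33.16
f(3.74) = 65.68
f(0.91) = 4.68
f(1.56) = 12.88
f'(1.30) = 13.15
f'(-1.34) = -8.50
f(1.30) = 9.19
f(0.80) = 3.64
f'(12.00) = 100.89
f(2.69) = 35.39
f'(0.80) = 9.05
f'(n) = 8.2*n + 2.49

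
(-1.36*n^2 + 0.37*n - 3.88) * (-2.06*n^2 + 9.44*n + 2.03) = 2.8016*n^4 - 13.6006*n^3 + 8.7248*n^2 - 35.8761*n - 7.8764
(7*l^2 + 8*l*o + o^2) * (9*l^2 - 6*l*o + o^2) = 63*l^4 + 30*l^3*o - 32*l^2*o^2 + 2*l*o^3 + o^4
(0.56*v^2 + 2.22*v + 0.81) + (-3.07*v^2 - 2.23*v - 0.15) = -2.51*v^2 - 0.00999999999999979*v + 0.66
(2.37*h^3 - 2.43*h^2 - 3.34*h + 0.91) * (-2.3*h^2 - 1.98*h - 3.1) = -5.451*h^5 + 0.896399999999999*h^4 + 5.1464*h^3 + 12.0532*h^2 + 8.5522*h - 2.821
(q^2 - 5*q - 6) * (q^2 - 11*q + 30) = q^4 - 16*q^3 + 79*q^2 - 84*q - 180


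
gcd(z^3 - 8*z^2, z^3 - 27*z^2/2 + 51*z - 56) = z - 8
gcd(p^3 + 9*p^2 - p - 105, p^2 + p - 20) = p + 5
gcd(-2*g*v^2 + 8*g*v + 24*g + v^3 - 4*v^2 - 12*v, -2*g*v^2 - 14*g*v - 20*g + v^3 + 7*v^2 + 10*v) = -2*g*v - 4*g + v^2 + 2*v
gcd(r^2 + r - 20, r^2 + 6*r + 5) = r + 5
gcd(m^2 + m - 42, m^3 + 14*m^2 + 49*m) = m + 7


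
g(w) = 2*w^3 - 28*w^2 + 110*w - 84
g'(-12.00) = 1646.00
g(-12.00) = -8892.00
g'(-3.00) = 332.00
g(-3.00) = -720.00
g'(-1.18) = 184.43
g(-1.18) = -256.07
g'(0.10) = 104.46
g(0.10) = -73.28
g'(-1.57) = 212.71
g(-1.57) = -333.46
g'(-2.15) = 258.14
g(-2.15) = -469.81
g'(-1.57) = 212.71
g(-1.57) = -333.46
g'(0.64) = 76.62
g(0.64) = -24.54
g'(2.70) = 2.54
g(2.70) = 48.25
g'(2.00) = 22.00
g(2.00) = 40.00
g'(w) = 6*w^2 - 56*w + 110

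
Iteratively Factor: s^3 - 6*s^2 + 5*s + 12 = (s - 4)*(s^2 - 2*s - 3) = (s - 4)*(s - 3)*(s + 1)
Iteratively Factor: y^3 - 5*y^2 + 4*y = (y)*(y^2 - 5*y + 4) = y*(y - 4)*(y - 1)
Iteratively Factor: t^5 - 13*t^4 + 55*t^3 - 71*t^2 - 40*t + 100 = (t - 2)*(t^4 - 11*t^3 + 33*t^2 - 5*t - 50) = (t - 5)*(t - 2)*(t^3 - 6*t^2 + 3*t + 10) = (t - 5)*(t - 2)^2*(t^2 - 4*t - 5) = (t - 5)*(t - 2)^2*(t + 1)*(t - 5)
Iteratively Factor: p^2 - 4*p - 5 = (p - 5)*(p + 1)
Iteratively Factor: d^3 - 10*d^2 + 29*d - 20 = (d - 1)*(d^2 - 9*d + 20) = (d - 5)*(d - 1)*(d - 4)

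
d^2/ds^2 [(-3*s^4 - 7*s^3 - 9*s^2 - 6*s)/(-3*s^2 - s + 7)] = 2*(27*s^6 + 27*s^5 - 180*s^4 + 13*s^3 + 1302*s^2 + 1407*s + 483)/(27*s^6 + 27*s^5 - 180*s^4 - 125*s^3 + 420*s^2 + 147*s - 343)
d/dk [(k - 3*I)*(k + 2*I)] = 2*k - I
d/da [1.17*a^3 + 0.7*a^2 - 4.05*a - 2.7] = 3.51*a^2 + 1.4*a - 4.05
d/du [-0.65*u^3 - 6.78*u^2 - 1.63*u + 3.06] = -1.95*u^2 - 13.56*u - 1.63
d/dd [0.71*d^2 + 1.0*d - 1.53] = 1.42*d + 1.0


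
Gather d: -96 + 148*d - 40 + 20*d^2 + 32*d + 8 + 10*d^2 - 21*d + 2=30*d^2 + 159*d - 126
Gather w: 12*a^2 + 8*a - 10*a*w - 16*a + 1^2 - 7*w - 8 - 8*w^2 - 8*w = 12*a^2 - 8*a - 8*w^2 + w*(-10*a - 15) - 7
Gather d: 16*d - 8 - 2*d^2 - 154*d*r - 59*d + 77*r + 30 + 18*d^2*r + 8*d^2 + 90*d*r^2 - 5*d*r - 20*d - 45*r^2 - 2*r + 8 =d^2*(18*r + 6) + d*(90*r^2 - 159*r - 63) - 45*r^2 + 75*r + 30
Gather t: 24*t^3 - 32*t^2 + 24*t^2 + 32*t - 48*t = 24*t^3 - 8*t^2 - 16*t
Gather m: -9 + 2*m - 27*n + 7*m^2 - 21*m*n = 7*m^2 + m*(2 - 21*n) - 27*n - 9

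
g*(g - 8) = g^2 - 8*g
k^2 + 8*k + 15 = (k + 3)*(k + 5)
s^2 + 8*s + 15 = (s + 3)*(s + 5)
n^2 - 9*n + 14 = (n - 7)*(n - 2)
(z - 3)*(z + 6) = z^2 + 3*z - 18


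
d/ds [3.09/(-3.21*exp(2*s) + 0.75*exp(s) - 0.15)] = (19.8378*exp(s) - 2.3175)*exp(s)/(3.21*exp(2*s) - 0.75*exp(s) + 0.15)^2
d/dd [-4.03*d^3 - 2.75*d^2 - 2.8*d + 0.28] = -12.09*d^2 - 5.5*d - 2.8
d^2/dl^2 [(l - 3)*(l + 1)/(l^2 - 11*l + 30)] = 6*(3*l^3 - 33*l^2 + 93*l - 11)/(l^6 - 33*l^5 + 453*l^4 - 3311*l^3 + 13590*l^2 - 29700*l + 27000)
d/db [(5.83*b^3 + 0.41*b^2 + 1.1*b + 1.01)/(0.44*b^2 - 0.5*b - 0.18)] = (2.5652*b^4 - 5.83*b^3 - 3.8372*b^2 - 1.0364*b + 0.307)/(0.1936*b^4 - 0.44*b^3 + 0.0916*b^2 + 0.18*b + 0.0324)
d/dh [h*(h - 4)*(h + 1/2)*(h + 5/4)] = 4*h^3 - 27*h^2/4 - 51*h/4 - 5/2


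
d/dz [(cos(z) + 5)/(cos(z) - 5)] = 10*sin(z)/(cos(z) - 5)^2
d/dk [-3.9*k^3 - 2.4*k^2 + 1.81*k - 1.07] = -11.7*k^2 - 4.8*k + 1.81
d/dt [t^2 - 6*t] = 2*t - 6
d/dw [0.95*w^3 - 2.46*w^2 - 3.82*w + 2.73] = 2.85*w^2 - 4.92*w - 3.82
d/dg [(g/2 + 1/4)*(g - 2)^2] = (g/2 - 1)*(3*g - 1)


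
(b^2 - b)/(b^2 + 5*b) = (b - 1)/(b + 5)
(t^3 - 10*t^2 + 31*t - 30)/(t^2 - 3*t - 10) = (t^2 - 5*t + 6)/(t + 2)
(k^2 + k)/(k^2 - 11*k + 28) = k*(k + 1)/(k^2 - 11*k + 28)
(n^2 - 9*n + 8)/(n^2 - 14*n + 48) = (n - 1)/(n - 6)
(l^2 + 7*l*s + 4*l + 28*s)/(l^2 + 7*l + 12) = (l + 7*s)/(l + 3)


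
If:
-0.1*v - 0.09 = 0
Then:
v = -0.90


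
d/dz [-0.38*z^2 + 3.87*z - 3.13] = 3.87 - 0.76*z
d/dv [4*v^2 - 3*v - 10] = 8*v - 3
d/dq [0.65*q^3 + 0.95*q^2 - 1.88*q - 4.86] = 1.95*q^2 + 1.9*q - 1.88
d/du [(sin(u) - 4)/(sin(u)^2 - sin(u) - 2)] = (8*sin(u) + cos(u)^2 - 7)*cos(u)/(sin(u) + cos(u)^2 + 1)^2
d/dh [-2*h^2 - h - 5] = -4*h - 1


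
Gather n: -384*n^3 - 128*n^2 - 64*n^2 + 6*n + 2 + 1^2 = -384*n^3 - 192*n^2 + 6*n + 3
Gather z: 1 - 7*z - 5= -7*z - 4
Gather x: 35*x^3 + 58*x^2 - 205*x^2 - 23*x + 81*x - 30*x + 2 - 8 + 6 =35*x^3 - 147*x^2 + 28*x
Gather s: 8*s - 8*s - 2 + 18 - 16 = 0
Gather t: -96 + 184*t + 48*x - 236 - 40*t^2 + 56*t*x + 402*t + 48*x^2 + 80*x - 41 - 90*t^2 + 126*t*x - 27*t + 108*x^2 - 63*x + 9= -130*t^2 + t*(182*x + 559) + 156*x^2 + 65*x - 364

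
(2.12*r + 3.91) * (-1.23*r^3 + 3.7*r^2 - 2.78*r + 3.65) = -2.6076*r^4 + 3.0347*r^3 + 8.5734*r^2 - 3.1318*r + 14.2715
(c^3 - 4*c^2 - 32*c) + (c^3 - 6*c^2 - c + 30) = 2*c^3 - 10*c^2 - 33*c + 30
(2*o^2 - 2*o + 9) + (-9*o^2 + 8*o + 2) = -7*o^2 + 6*o + 11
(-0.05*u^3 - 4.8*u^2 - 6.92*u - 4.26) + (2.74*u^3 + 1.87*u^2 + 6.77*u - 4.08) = 2.69*u^3 - 2.93*u^2 - 0.15*u - 8.34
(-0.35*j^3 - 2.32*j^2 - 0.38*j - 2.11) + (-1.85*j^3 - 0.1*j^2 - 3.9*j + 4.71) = -2.2*j^3 - 2.42*j^2 - 4.28*j + 2.6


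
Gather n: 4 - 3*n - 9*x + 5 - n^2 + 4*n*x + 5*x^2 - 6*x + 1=-n^2 + n*(4*x - 3) + 5*x^2 - 15*x + 10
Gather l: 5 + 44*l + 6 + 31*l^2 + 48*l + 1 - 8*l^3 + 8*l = -8*l^3 + 31*l^2 + 100*l + 12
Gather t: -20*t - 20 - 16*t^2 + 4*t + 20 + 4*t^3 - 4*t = 4*t^3 - 16*t^2 - 20*t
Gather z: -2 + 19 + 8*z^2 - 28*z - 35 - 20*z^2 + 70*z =-12*z^2 + 42*z - 18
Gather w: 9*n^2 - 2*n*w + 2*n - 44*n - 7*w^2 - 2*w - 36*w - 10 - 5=9*n^2 - 42*n - 7*w^2 + w*(-2*n - 38) - 15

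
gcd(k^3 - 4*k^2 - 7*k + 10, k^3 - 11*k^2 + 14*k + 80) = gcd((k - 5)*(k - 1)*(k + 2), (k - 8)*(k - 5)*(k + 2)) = k^2 - 3*k - 10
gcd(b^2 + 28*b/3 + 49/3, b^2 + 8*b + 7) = b + 7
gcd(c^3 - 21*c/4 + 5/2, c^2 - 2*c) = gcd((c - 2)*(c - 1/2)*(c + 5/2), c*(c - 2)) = c - 2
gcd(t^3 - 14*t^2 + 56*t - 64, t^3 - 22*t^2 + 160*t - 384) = t - 8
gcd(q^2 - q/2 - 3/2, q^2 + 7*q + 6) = q + 1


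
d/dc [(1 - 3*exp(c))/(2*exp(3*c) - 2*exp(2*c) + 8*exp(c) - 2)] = ((3*exp(c) - 1)*(3*exp(2*c) - 2*exp(c) + 4) - 3*exp(3*c) + 3*exp(2*c) - 12*exp(c) + 3)*exp(c)/(2*(exp(3*c) - exp(2*c) + 4*exp(c) - 1)^2)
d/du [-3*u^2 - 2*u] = -6*u - 2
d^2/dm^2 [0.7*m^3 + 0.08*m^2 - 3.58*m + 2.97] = 4.2*m + 0.16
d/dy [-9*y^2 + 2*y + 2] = 2 - 18*y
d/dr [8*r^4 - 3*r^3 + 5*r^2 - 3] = r*(32*r^2 - 9*r + 10)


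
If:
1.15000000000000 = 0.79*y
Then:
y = 1.46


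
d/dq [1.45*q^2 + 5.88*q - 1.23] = 2.9*q + 5.88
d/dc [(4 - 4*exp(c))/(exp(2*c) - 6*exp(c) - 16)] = 4*(-2*(1 - exp(c))*(exp(c) - 3) - exp(2*c) + 6*exp(c) + 16)*exp(c)/(-exp(2*c) + 6*exp(c) + 16)^2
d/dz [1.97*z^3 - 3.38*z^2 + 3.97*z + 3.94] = 5.91*z^2 - 6.76*z + 3.97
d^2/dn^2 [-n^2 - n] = -2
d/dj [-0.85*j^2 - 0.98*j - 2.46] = -1.7*j - 0.98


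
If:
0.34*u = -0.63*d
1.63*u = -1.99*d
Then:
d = 0.00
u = 0.00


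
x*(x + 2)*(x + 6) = x^3 + 8*x^2 + 12*x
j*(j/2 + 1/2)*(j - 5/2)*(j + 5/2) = j^4/2 + j^3/2 - 25*j^2/8 - 25*j/8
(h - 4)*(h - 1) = h^2 - 5*h + 4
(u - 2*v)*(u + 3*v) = u^2 + u*v - 6*v^2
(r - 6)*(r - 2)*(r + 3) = r^3 - 5*r^2 - 12*r + 36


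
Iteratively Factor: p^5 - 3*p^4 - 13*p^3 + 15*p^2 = (p)*(p^4 - 3*p^3 - 13*p^2 + 15*p) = p*(p + 3)*(p^3 - 6*p^2 + 5*p) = p^2*(p + 3)*(p^2 - 6*p + 5) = p^2*(p - 5)*(p + 3)*(p - 1)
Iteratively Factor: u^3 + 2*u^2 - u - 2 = (u + 2)*(u^2 - 1) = (u - 1)*(u + 2)*(u + 1)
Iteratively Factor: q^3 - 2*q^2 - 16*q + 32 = (q - 4)*(q^2 + 2*q - 8) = (q - 4)*(q + 4)*(q - 2)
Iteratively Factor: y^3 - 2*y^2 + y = (y - 1)*(y^2 - y) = y*(y - 1)*(y - 1)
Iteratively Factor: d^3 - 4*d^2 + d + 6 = (d - 2)*(d^2 - 2*d - 3) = (d - 2)*(d + 1)*(d - 3)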